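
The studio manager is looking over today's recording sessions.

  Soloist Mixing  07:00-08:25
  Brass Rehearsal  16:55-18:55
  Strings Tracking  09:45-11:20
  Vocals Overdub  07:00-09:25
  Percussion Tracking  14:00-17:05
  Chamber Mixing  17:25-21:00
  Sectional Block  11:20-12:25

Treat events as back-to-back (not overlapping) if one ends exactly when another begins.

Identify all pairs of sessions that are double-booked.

Brass Rehearsal & Chamber Mixing, Brass Rehearsal & Percussion Tracking, Soloist Mixing & Vocals Overdub

Sorted by start: Soloist Mixing, Vocals Overdub, Strings Tracking, Sectional Block, Percussion Tracking, Brass Rehearsal, Chamber Mixing.
Vocals Overdub starts before Soloist Mixing ends → Soloist Mixing and Vocals Overdub overlap.
Strings Tracking starts after Soloist Mixing ends; Soloist Mixing is clear from here.
Strings Tracking starts after Vocals Overdub ends; Vocals Overdub is clear from here.
Sectional Block starts exactly when Strings Tracking ends (back-to-back, no overlap); Strings Tracking is clear from here.
Percussion Tracking starts after Sectional Block ends; Sectional Block is clear from here.
Brass Rehearsal starts before Percussion Tracking ends → Percussion Tracking and Brass Rehearsal overlap.
Chamber Mixing starts after Percussion Tracking ends.
Chamber Mixing starts before Brass Rehearsal ends → Brass Rehearsal and Chamber Mixing overlap.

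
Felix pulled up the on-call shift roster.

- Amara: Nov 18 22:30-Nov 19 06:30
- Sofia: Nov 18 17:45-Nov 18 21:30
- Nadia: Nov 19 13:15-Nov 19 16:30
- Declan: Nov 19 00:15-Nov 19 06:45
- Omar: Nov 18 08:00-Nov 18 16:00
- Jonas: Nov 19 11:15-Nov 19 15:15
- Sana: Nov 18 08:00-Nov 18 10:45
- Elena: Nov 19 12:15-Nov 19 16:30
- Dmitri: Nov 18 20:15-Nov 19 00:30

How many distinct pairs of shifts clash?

8

Sorted by start: Sana, Omar, Sofia, Dmitri, Amara, Declan, Jonas, Elena, Nadia.
Omar starts before Sana ends → Sana and Omar overlap.
Sofia starts after Sana ends; Sana is clear from here.
Sofia starts after Omar ends; Omar is clear from here.
Dmitri starts before Sofia ends → Sofia and Dmitri overlap.
Amara starts after Sofia ends; Sofia is clear from here.
Amara starts before Dmitri ends → Dmitri and Amara overlap.
Declan starts before Dmitri ends → Dmitri and Declan overlap.
Jonas starts after Dmitri ends; Dmitri is clear from here.
Declan starts before Amara ends → Amara and Declan overlap.
Jonas starts after Amara ends; Amara is clear from here.
Jonas starts after Declan ends; Declan is clear from here.
Elena starts before Jonas ends → Jonas and Elena overlap.
Nadia starts before Jonas ends → Jonas and Nadia overlap.
Nadia starts before Elena ends → Elena and Nadia overlap.
Overlapping pairs: Amara & Declan, Amara & Dmitri, Declan & Dmitri, Dmitri & Sofia, Elena & Jonas, Elena & Nadia, Jonas & Nadia, Omar & Sana — 8 in total.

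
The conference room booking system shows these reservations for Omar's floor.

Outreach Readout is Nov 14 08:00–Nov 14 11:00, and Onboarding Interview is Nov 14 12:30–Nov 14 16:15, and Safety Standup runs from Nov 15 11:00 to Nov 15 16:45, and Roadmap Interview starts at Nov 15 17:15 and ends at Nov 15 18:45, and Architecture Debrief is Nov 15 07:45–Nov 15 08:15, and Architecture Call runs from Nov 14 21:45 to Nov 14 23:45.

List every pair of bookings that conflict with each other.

no conflicts

Sorted by start: Outreach Readout, Onboarding Interview, Architecture Call, Architecture Debrief, Safety Standup, Roadmap Interview.
Onboarding Interview starts after Outreach Readout ends; Outreach Readout is clear from here.
Architecture Call starts after Onboarding Interview ends; Onboarding Interview is clear from here.
Architecture Debrief starts after Architecture Call ends; Architecture Call is clear from here.
Safety Standup starts after Architecture Debrief ends; Architecture Debrief is clear from here.
Roadmap Interview starts after Safety Standup ends.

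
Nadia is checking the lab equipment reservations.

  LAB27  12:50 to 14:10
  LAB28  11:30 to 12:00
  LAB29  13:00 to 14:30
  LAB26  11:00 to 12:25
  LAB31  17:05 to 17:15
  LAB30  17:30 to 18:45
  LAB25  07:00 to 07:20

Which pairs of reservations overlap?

LAB26 & LAB28, LAB27 & LAB29

Sorted by start: LAB25, LAB26, LAB28, LAB27, LAB29, LAB31, LAB30.
LAB26 starts after LAB25 ends, so LAB25 has no further overlaps.
LAB28 starts before LAB26 ends → LAB26 and LAB28 overlap.
LAB27 starts after LAB26 ends, so LAB26 has no further overlaps.
LAB27 starts after LAB28 ends, so LAB28 has no further overlaps.
LAB29 starts before LAB27 ends → LAB27 and LAB29 overlap.
LAB31 starts after LAB27 ends, so LAB27 has no further overlaps.
LAB31 starts after LAB29 ends, so LAB29 has no further overlaps.
LAB30 starts after LAB31 ends.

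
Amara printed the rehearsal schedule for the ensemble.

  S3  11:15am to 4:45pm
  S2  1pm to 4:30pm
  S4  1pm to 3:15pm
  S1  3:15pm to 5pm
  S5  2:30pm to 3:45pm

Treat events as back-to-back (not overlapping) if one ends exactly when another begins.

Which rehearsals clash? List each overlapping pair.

S1 & S2, S1 & S3, S1 & S5, S2 & S3, S2 & S4, S2 & S5, S3 & S4, S3 & S5, S4 & S5

Sorted by start: S3, S2, S4, S5, S1.
S2 starts before S3 ends → S3 and S2 overlap.
S4 starts before S3 ends → S3 and S4 overlap.
S5 starts before S3 ends → S3 and S5 overlap.
S1 starts before S3 ends → S3 and S1 overlap.
S4 starts before S2 ends → S2 and S4 overlap.
S5 starts before S2 ends → S2 and S5 overlap.
S1 starts before S2 ends → S2 and S1 overlap.
S5 starts before S4 ends → S4 and S5 overlap.
S1 starts exactly when S4 ends (back-to-back, no overlap).
S1 starts before S5 ends → S5 and S1 overlap.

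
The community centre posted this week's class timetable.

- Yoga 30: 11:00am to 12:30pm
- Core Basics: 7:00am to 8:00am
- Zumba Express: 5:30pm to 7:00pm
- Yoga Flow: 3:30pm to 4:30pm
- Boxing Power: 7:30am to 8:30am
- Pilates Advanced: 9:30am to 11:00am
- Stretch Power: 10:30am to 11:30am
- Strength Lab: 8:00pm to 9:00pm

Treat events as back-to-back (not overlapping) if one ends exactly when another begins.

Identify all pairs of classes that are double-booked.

Boxing Power & Core Basics, Pilates Advanced & Stretch Power, Stretch Power & Yoga 30

Sorted by start: Core Basics, Boxing Power, Pilates Advanced, Stretch Power, Yoga 30, Yoga Flow, Zumba Express, Strength Lab.
Boxing Power starts before Core Basics ends → Core Basics and Boxing Power overlap.
Pilates Advanced starts after Core Basics ends, so Core Basics has no further overlaps.
Pilates Advanced starts after Boxing Power ends, so Boxing Power has no further overlaps.
Stretch Power starts before Pilates Advanced ends → Pilates Advanced and Stretch Power overlap.
Yoga 30 starts exactly when Pilates Advanced ends (back-to-back, no overlap), so Pilates Advanced has no further overlaps.
Yoga 30 starts before Stretch Power ends → Stretch Power and Yoga 30 overlap.
Yoga Flow starts after Stretch Power ends, so Stretch Power has no further overlaps.
Yoga Flow starts after Yoga 30 ends, so Yoga 30 has no further overlaps.
Zumba Express starts after Yoga Flow ends, so Yoga Flow has no further overlaps.
Strength Lab starts after Zumba Express ends.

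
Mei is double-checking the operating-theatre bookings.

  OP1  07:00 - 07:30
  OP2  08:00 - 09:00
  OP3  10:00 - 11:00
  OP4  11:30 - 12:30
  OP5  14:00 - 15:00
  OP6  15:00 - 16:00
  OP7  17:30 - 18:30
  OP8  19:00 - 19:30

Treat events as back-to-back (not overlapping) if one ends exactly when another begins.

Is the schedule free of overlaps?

Yes

Check each pair: they overlap iff neither finishes before the other starts.
Sorted by start: OP1, OP2, OP3, OP4, OP5, OP6, OP7, OP8.
OP2 starts after OP1 ends — done with OP1.
OP3 starts after OP2 ends — done with OP2.
OP4 starts after OP3 ends — done with OP3.
OP5 starts after OP4 ends — done with OP4.
OP6 starts exactly when OP5 ends (back-to-back, no overlap) — done with OP5.
OP7 starts after OP6 ends — done with OP6.
OP8 starts after OP7 ends.
Every pair is clear; the schedule has no overlaps.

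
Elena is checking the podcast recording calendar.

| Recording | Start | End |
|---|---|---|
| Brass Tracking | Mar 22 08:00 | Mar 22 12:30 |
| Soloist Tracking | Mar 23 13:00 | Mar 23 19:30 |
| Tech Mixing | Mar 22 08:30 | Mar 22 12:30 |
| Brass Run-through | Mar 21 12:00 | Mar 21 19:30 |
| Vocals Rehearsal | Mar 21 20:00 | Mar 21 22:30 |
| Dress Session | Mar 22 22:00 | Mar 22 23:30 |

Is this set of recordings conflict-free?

No

Sorted by start: Brass Run-through, Vocals Rehearsal, Brass Tracking, Tech Mixing, Dress Session, Soloist Tracking.
Vocals Rehearsal starts after Brass Run-through ends — done with Brass Run-through.
Brass Tracking starts after Vocals Rehearsal ends — done with Vocals Rehearsal.
Tech Mixing starts before Brass Tracking ends → Brass Tracking and Tech Mixing overlap.
That's a conflict, so the schedule is not conflict-free.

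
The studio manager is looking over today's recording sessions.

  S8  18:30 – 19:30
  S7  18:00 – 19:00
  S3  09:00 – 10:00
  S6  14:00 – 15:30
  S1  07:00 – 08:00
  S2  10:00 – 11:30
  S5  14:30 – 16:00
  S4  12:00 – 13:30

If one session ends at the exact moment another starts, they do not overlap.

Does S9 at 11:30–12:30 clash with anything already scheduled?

Yes — it overlaps S4

S1: ends 08:00 at or before S9 starts 11:30 → clear.
S3: ends 10:00 at or before S9 starts 11:30 → clear.
S2: ends 11:30 at or before S9 starts 11:30 → clear.
S4: starts 12:00 before S9 ends 12:30, and ends 13:30 after S9 starts 11:30 → overlap.
S6: starts 14:00 at or after S9 ends 12:30 → clear.
S5: starts 14:30 at or after S9 ends 12:30 → clear.
S7: starts 18:00 at or after S9 ends 12:30 → clear.
S8: starts 18:30 at or after S9 ends 12:30 → clear.
S9 overlaps S4.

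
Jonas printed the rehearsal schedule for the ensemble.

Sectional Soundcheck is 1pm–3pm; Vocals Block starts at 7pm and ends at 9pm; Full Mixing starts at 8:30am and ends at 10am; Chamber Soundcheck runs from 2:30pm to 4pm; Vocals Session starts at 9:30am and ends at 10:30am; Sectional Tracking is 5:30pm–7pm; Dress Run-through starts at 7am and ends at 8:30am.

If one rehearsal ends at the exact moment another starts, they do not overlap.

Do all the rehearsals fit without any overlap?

No

Two intervals overlap when each starts before the other ends.
Sorted by start: Dress Run-through, Full Mixing, Vocals Session, Sectional Soundcheck, Chamber Soundcheck, Sectional Tracking, Vocals Block.
Full Mixing starts exactly when Dress Run-through ends (back-to-back, no overlap); Dress Run-through is clear from here.
Vocals Session starts before Full Mixing ends → Full Mixing and Vocals Session overlap.
That's a conflict, so the schedule is not conflict-free.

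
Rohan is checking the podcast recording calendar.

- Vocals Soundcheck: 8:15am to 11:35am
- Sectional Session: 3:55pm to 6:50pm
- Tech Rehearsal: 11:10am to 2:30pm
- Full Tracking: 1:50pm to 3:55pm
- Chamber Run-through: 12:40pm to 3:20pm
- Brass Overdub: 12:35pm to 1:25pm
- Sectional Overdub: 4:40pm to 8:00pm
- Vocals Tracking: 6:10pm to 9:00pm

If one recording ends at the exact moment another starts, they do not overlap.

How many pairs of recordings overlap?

9

Sorted by start: Vocals Soundcheck, Tech Rehearsal, Brass Overdub, Chamber Run-through, Full Tracking, Sectional Session, Sectional Overdub, Vocals Tracking.
Tech Rehearsal starts before Vocals Soundcheck ends → Vocals Soundcheck and Tech Rehearsal overlap.
Brass Overdub starts after Vocals Soundcheck ends, so Vocals Soundcheck has no further overlaps.
Brass Overdub starts before Tech Rehearsal ends → Tech Rehearsal and Brass Overdub overlap.
Chamber Run-through starts before Tech Rehearsal ends → Tech Rehearsal and Chamber Run-through overlap.
Full Tracking starts before Tech Rehearsal ends → Tech Rehearsal and Full Tracking overlap.
Sectional Session starts after Tech Rehearsal ends, so Tech Rehearsal has no further overlaps.
Chamber Run-through starts before Brass Overdub ends → Brass Overdub and Chamber Run-through overlap.
Full Tracking starts after Brass Overdub ends, so Brass Overdub has no further overlaps.
Full Tracking starts before Chamber Run-through ends → Chamber Run-through and Full Tracking overlap.
Sectional Session starts after Chamber Run-through ends, so Chamber Run-through has no further overlaps.
Sectional Session starts exactly when Full Tracking ends (back-to-back, no overlap), so Full Tracking has no further overlaps.
Sectional Overdub starts before Sectional Session ends → Sectional Session and Sectional Overdub overlap.
Vocals Tracking starts before Sectional Session ends → Sectional Session and Vocals Tracking overlap.
Vocals Tracking starts before Sectional Overdub ends → Sectional Overdub and Vocals Tracking overlap.
Overlapping pairs: Brass Overdub & Chamber Run-through, Brass Overdub & Tech Rehearsal, Chamber Run-through & Full Tracking, Chamber Run-through & Tech Rehearsal, Full Tracking & Tech Rehearsal, Sectional Overdub & Sectional Session, Sectional Overdub & Vocals Tracking, Sectional Session & Vocals Tracking, Tech Rehearsal & Vocals Soundcheck — 9 in total.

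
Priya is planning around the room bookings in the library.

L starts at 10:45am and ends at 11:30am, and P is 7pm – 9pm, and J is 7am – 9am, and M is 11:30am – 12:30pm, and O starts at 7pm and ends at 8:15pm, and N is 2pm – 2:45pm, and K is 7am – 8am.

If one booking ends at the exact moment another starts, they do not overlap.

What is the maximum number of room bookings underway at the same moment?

Walk through starts and ends in time order (an end at T is processed before a start at T):
7am start J → 1
7am start K → 2
8am end K → 1
9am end J → 0
10:45am start L → 1
11:30am end L → 0
11:30am start M → 1
12:30pm end M → 0
2pm start N → 1
2:45pm end N → 0
7pm start O → 1
7pm start P → 2
8:15pm end O → 1
9pm end P → 0
Peak is 2, at 7am (J, K).

2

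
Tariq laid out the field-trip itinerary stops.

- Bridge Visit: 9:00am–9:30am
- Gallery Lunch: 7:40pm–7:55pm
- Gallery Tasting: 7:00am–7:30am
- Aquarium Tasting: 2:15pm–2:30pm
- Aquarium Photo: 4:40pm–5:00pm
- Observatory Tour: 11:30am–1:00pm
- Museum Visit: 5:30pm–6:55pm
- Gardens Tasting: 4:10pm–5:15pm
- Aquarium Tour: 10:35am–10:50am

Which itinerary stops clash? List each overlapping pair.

Aquarium Photo & Gardens Tasting

Sorted by start: Gallery Tasting, Bridge Visit, Aquarium Tour, Observatory Tour, Aquarium Tasting, Gardens Tasting, Aquarium Photo, Museum Visit, Gallery Lunch.
Bridge Visit starts after Gallery Tasting ends, so Gallery Tasting has no further overlaps.
Aquarium Tour starts after Bridge Visit ends, so Bridge Visit has no further overlaps.
Observatory Tour starts after Aquarium Tour ends, so Aquarium Tour has no further overlaps.
Aquarium Tasting starts after Observatory Tour ends, so Observatory Tour has no further overlaps.
Gardens Tasting starts after Aquarium Tasting ends, so Aquarium Tasting has no further overlaps.
Aquarium Photo starts before Gardens Tasting ends → Gardens Tasting and Aquarium Photo overlap.
Museum Visit starts after Gardens Tasting ends, so Gardens Tasting has no further overlaps.
Museum Visit starts after Aquarium Photo ends, so Aquarium Photo has no further overlaps.
Gallery Lunch starts after Museum Visit ends.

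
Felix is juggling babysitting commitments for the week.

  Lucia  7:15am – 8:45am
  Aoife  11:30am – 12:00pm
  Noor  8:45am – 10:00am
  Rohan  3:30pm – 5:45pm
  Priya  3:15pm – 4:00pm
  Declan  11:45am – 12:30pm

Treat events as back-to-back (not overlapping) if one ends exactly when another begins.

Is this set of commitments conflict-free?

Two intervals overlap when each starts before the other ends.
Sorted by start: Lucia, Noor, Aoife, Declan, Priya, Rohan.
Noor starts exactly when Lucia ends (back-to-back, no overlap); Lucia is clear from here.
Aoife starts after Noor ends; Noor is clear from here.
Declan starts before Aoife ends → Aoife and Declan overlap.
That's a conflict, so the schedule is not conflict-free.

No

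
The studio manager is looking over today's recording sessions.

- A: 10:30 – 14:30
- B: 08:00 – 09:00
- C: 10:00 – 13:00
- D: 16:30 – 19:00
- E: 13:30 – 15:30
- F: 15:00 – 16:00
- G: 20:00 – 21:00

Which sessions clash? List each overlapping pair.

Sorted by start: B, C, A, E, F, D, G.
C starts after B ends, so B has no further overlaps.
A starts before C ends → C and A overlap.
E starts after C ends, so C has no further overlaps.
E starts before A ends → A and E overlap.
F starts after A ends, so A has no further overlaps.
F starts before E ends → E and F overlap.
D starts after E ends, so E has no further overlaps.
D starts after F ends, so F has no further overlaps.
G starts after D ends.

A & C, A & E, E & F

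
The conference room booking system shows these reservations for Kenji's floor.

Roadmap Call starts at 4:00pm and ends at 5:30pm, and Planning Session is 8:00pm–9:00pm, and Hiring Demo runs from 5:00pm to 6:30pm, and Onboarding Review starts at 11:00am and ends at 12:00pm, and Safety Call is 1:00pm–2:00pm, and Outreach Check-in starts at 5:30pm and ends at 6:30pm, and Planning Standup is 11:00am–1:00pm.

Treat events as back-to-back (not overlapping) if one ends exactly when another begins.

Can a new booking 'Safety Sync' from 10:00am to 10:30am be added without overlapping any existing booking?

Yes — the slot is free

Onboarding Review: starts 11:00am at or after Safety Sync ends 10:30am → clear.
Planning Standup: starts 11:00am at or after Safety Sync ends 10:30am → clear.
Safety Call: starts 1:00pm at or after Safety Sync ends 10:30am → clear.
Roadmap Call: starts 4:00pm at or after Safety Sync ends 10:30am → clear.
Hiring Demo: starts 5:00pm at or after Safety Sync ends 10:30am → clear.
Outreach Check-in: starts 5:30pm at or after Safety Sync ends 10:30am → clear.
Planning Session: starts 8:00pm at or after Safety Sync ends 10:30am → clear.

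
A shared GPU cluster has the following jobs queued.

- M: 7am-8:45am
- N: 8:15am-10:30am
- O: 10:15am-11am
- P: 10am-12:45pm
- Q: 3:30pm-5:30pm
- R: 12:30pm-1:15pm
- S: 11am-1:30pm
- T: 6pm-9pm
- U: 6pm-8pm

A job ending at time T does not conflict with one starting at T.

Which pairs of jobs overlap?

Sorted by start: M, N, P, O, S, R, Q, T, U.
N starts before M ends → M and N overlap.
P starts after M ends — done with M.
P starts before N ends → N and P overlap.
O starts before N ends → N and O overlap.
S starts after N ends — done with N.
O starts before P ends → P and O overlap.
S starts before P ends → P and S overlap.
R starts before P ends → P and R overlap.
Q starts after P ends — done with P.
S starts exactly when O ends (back-to-back, no overlap) — done with O.
R starts before S ends → S and R overlap.
Q starts after S ends — done with S.
Q starts after R ends — done with R.
T starts after Q ends — done with Q.
U starts before T ends → T and U overlap.

M & N, N & O, N & P, O & P, P & R, P & S, R & S, T & U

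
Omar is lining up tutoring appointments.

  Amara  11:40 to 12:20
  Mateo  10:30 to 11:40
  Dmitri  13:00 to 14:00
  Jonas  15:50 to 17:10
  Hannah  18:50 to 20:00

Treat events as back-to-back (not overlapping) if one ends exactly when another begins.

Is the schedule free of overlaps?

Sorted by start: Mateo, Amara, Dmitri, Jonas, Hannah.
Amara starts exactly when Mateo ends (back-to-back, no overlap), so nothing later overlaps Mateo either.
Dmitri starts after Amara ends, so nothing later overlaps Amara either.
Jonas starts after Dmitri ends, so nothing later overlaps Dmitri either.
Hannah starts after Jonas ends.
Every pair is clear; the schedule has no overlaps.

Yes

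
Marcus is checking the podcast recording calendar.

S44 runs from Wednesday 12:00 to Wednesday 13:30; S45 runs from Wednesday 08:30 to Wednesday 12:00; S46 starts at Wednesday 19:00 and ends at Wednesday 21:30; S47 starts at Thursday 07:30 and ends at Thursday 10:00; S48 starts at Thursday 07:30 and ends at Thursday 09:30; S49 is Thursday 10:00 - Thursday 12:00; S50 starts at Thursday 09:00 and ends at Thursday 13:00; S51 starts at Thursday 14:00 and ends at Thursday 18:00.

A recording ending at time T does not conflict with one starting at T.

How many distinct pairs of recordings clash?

Sorted by start: S45, S44, S46, S47, S48, S50, S49, S51.
S44 starts exactly when S45 ends (back-to-back, no overlap); S45 is clear from here.
S46 starts after S44 ends; S44 is clear from here.
S47 starts after S46 ends; S46 is clear from here.
S48 starts before S47 ends → S47 and S48 overlap.
S50 starts before S47 ends → S47 and S50 overlap.
S49 starts exactly when S47 ends (back-to-back, no overlap); S47 is clear from here.
S50 starts before S48 ends → S48 and S50 overlap.
S49 starts after S48 ends; S48 is clear from here.
S49 starts before S50 ends → S50 and S49 overlap.
S51 starts after S50 ends.
S51 starts after S49 ends.
Overlapping pairs: S47 & S48, S47 & S50, S48 & S50, S49 & S50 — 4 in total.

4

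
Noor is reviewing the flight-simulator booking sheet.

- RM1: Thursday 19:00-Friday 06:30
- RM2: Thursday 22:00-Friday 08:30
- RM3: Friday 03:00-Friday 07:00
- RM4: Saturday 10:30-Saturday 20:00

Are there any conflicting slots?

Yes

Sorted by start: RM1, RM2, RM3, RM4.
RM2 starts before RM1 ends → RM1 and RM2 overlap.
That's a conflict, so the schedule is not conflict-free.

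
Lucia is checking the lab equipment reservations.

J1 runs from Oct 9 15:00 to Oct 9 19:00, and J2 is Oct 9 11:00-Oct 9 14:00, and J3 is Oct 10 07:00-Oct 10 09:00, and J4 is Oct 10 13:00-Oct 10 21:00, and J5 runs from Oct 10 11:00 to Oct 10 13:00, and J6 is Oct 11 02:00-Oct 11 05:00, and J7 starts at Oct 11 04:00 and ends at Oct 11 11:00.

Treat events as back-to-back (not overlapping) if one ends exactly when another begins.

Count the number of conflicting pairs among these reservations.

Sorted by start: J2, J1, J3, J5, J4, J6, J7.
J1 starts after J2 ends — done with J2.
J3 starts after J1 ends — done with J1.
J5 starts after J3 ends — done with J3.
J4 starts exactly when J5 ends (back-to-back, no overlap) — done with J5.
J6 starts after J4 ends — done with J4.
J7 starts before J6 ends → J6 and J7 overlap.
Overlapping pairs: J6 & J7 — 1 in total.

1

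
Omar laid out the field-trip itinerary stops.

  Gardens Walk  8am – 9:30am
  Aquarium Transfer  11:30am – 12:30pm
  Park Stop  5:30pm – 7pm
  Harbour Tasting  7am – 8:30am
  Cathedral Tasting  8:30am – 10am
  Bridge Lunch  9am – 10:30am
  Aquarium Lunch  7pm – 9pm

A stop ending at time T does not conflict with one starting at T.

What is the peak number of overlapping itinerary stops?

3

Sort all start/end points and keep a running count:
7am start Harbour Tasting → 1
8am start Gardens Walk → 2
8:30am end Harbour Tasting → 1
8:30am start Cathedral Tasting → 2
9am start Bridge Lunch → 3
9:30am end Gardens Walk → 2
10am end Cathedral Tasting → 1
10:30am end Bridge Lunch → 0
11:30am start Aquarium Transfer → 1
12:30pm end Aquarium Transfer → 0
5:30pm start Park Stop → 1
7pm end Park Stop → 0
7pm start Aquarium Lunch → 1
9pm end Aquarium Lunch → 0
Peak is 3, at 9am (Bridge Lunch, Cathedral Tasting, Gardens Walk).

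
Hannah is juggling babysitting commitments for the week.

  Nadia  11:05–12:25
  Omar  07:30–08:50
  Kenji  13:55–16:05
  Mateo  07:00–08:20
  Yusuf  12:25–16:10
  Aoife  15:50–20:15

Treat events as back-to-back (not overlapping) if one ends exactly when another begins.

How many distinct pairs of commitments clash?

Sorted by start: Mateo, Omar, Nadia, Yusuf, Kenji, Aoife.
Omar starts before Mateo ends → Mateo and Omar overlap.
Nadia starts after Mateo ends, so Mateo has no further overlaps.
Nadia starts after Omar ends, so Omar has no further overlaps.
Yusuf starts exactly when Nadia ends (back-to-back, no overlap), so Nadia has no further overlaps.
Kenji starts before Yusuf ends → Yusuf and Kenji overlap.
Aoife starts before Yusuf ends → Yusuf and Aoife overlap.
Aoife starts before Kenji ends → Kenji and Aoife overlap.
Overlapping pairs: Aoife & Kenji, Aoife & Yusuf, Kenji & Yusuf, Mateo & Omar — 4 in total.

4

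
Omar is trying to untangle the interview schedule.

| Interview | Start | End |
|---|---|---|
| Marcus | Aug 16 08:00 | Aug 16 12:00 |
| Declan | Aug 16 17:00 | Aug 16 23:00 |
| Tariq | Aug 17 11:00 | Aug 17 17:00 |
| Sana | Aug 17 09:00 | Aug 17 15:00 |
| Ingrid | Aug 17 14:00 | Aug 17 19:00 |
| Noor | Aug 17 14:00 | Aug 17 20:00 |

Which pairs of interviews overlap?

Check each pair: they overlap iff neither finishes before the other starts.
Sorted by start: Marcus, Declan, Sana, Tariq, Ingrid, Noor.
Declan starts after Marcus ends — done with Marcus.
Sana starts after Declan ends — done with Declan.
Tariq starts before Sana ends → Sana and Tariq overlap.
Ingrid starts before Sana ends → Sana and Ingrid overlap.
Noor starts before Sana ends → Sana and Noor overlap.
Ingrid starts before Tariq ends → Tariq and Ingrid overlap.
Noor starts before Tariq ends → Tariq and Noor overlap.
Noor starts before Ingrid ends → Ingrid and Noor overlap.

Ingrid & Noor, Ingrid & Sana, Ingrid & Tariq, Noor & Sana, Noor & Tariq, Sana & Tariq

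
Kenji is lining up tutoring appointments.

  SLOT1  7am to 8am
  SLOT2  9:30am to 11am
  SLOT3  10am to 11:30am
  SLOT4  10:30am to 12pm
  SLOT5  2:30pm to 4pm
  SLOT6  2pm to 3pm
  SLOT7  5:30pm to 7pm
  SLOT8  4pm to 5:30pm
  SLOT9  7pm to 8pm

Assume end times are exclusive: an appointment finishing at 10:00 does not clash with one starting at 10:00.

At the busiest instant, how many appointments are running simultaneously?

3

Sweep the timeline, counting +1 at each start and −1 at each end (ends before starts at a tie):
7am start SLOT1 → 1
8am end SLOT1 → 0
9:30am start SLOT2 → 1
10am start SLOT3 → 2
10:30am start SLOT4 → 3
11am end SLOT2 → 2
11:30am end SLOT3 → 1
12pm end SLOT4 → 0
2pm start SLOT6 → 1
2:30pm start SLOT5 → 2
3pm end SLOT6 → 1
4pm end SLOT5 → 0
4pm start SLOT8 → 1
5:30pm end SLOT8 → 0
5:30pm start SLOT7 → 1
7pm end SLOT7 → 0
7pm start SLOT9 → 1
8pm end SLOT9 → 0
Peak is 3, at 10:30am (SLOT2, SLOT3, SLOT4).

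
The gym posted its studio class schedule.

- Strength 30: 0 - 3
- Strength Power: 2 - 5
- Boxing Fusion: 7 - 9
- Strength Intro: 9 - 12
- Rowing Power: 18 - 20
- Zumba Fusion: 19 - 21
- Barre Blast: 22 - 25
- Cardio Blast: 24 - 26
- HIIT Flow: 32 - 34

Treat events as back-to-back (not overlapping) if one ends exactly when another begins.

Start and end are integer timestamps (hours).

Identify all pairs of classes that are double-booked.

Sorted by start: Strength 30, Strength Power, Boxing Fusion, Strength Intro, Rowing Power, Zumba Fusion, Barre Blast, Cardio Blast, HIIT Flow.
Strength Power starts before Strength 30 ends → Strength 30 and Strength Power overlap.
Boxing Fusion starts after Strength 30 ends — done with Strength 30.
Boxing Fusion starts after Strength Power ends — done with Strength Power.
Strength Intro starts exactly when Boxing Fusion ends (back-to-back, no overlap) — done with Boxing Fusion.
Rowing Power starts after Strength Intro ends — done with Strength Intro.
Zumba Fusion starts before Rowing Power ends → Rowing Power and Zumba Fusion overlap.
Barre Blast starts after Rowing Power ends — done with Rowing Power.
Barre Blast starts after Zumba Fusion ends — done with Zumba Fusion.
Cardio Blast starts before Barre Blast ends → Barre Blast and Cardio Blast overlap.
HIIT Flow starts after Barre Blast ends.
HIIT Flow starts after Cardio Blast ends.

Barre Blast & Cardio Blast, Rowing Power & Zumba Fusion, Strength 30 & Strength Power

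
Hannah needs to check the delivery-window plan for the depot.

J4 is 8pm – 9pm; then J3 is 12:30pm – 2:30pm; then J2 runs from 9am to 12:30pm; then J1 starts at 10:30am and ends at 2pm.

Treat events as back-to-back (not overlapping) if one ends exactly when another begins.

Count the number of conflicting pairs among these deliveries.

2

Two intervals overlap when each starts before the other ends.
Sorted by start: J2, J1, J3, J4.
J1 starts before J2 ends → J2 and J1 overlap.
J3 starts exactly when J2 ends (back-to-back, no overlap), so nothing later overlaps J2 either.
J3 starts before J1 ends → J1 and J3 overlap.
J4 starts after J1 ends.
J4 starts after J3 ends.
Overlapping pairs: J1 & J2, J1 & J3 — 2 in total.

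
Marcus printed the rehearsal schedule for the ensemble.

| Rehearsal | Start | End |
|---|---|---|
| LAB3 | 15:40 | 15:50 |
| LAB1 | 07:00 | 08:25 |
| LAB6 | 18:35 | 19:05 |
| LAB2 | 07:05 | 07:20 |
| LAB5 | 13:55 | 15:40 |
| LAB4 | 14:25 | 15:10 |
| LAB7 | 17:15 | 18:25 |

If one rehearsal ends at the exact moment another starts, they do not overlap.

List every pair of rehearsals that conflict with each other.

Two intervals overlap when each starts before the other ends.
Sorted by start: LAB1, LAB2, LAB5, LAB4, LAB3, LAB7, LAB6.
LAB2 starts before LAB1 ends → LAB1 and LAB2 overlap.
LAB5 starts after LAB1 ends — done with LAB1.
LAB5 starts after LAB2 ends — done with LAB2.
LAB4 starts before LAB5 ends → LAB5 and LAB4 overlap.
LAB3 starts exactly when LAB5 ends (back-to-back, no overlap) — done with LAB5.
LAB3 starts after LAB4 ends — done with LAB4.
LAB7 starts after LAB3 ends — done with LAB3.
LAB6 starts after LAB7 ends.

LAB1 & LAB2, LAB4 & LAB5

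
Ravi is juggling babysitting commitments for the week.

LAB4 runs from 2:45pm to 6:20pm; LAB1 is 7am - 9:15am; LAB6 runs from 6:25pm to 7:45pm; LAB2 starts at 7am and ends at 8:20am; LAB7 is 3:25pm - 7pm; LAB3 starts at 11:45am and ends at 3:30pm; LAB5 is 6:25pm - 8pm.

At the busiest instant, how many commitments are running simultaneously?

Walk through starts and ends in time order (an end at T is processed before a start at T):
7am start LAB1 → 1
7am start LAB2 → 2
8:20am end LAB2 → 1
9:15am end LAB1 → 0
11:45am start LAB3 → 1
2:45pm start LAB4 → 2
3:25pm start LAB7 → 3
3:30pm end LAB3 → 2
6:20pm end LAB4 → 1
6:25pm start LAB5 → 2
6:25pm start LAB6 → 3
7pm end LAB7 → 2
7:45pm end LAB6 → 1
8pm end LAB5 → 0
Peak is 3, at 3:25pm (LAB3, LAB4, LAB7).

3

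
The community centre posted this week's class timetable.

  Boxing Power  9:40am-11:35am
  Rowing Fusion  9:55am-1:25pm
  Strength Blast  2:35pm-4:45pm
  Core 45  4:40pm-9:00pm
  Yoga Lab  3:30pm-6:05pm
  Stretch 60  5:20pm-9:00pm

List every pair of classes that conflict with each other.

Sorted by start: Boxing Power, Rowing Fusion, Strength Blast, Yoga Lab, Core 45, Stretch 60.
Rowing Fusion starts before Boxing Power ends → Boxing Power and Rowing Fusion overlap.
Strength Blast starts after Boxing Power ends — done with Boxing Power.
Strength Blast starts after Rowing Fusion ends — done with Rowing Fusion.
Yoga Lab starts before Strength Blast ends → Strength Blast and Yoga Lab overlap.
Core 45 starts before Strength Blast ends → Strength Blast and Core 45 overlap.
Stretch 60 starts after Strength Blast ends.
Core 45 starts before Yoga Lab ends → Yoga Lab and Core 45 overlap.
Stretch 60 starts before Yoga Lab ends → Yoga Lab and Stretch 60 overlap.
Stretch 60 starts before Core 45 ends → Core 45 and Stretch 60 overlap.

Boxing Power & Rowing Fusion, Core 45 & Strength Blast, Core 45 & Stretch 60, Core 45 & Yoga Lab, Strength Blast & Yoga Lab, Stretch 60 & Yoga Lab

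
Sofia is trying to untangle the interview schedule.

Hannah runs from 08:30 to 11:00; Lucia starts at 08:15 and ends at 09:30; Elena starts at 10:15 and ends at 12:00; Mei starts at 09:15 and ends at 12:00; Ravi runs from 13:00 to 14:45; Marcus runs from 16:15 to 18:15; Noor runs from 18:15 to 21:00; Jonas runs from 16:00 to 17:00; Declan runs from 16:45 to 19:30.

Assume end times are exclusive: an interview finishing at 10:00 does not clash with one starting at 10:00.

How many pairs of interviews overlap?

9

Check each pair: they overlap iff neither finishes before the other starts.
Sorted by start: Lucia, Hannah, Mei, Elena, Ravi, Jonas, Marcus, Declan, Noor.
Hannah starts before Lucia ends → Lucia and Hannah overlap.
Mei starts before Lucia ends → Lucia and Mei overlap.
Elena starts after Lucia ends, so Lucia has no further overlaps.
Mei starts before Hannah ends → Hannah and Mei overlap.
Elena starts before Hannah ends → Hannah and Elena overlap.
Ravi starts after Hannah ends, so Hannah has no further overlaps.
Elena starts before Mei ends → Mei and Elena overlap.
Ravi starts after Mei ends, so Mei has no further overlaps.
Ravi starts after Elena ends, so Elena has no further overlaps.
Jonas starts after Ravi ends, so Ravi has no further overlaps.
Marcus starts before Jonas ends → Jonas and Marcus overlap.
Declan starts before Jonas ends → Jonas and Declan overlap.
Noor starts after Jonas ends.
Declan starts before Marcus ends → Marcus and Declan overlap.
Noor starts exactly when Marcus ends (back-to-back, no overlap).
Noor starts before Declan ends → Declan and Noor overlap.
Overlapping pairs: Declan & Jonas, Declan & Marcus, Declan & Noor, Elena & Hannah, Elena & Mei, Hannah & Lucia, Hannah & Mei, Jonas & Marcus, Lucia & Mei — 9 in total.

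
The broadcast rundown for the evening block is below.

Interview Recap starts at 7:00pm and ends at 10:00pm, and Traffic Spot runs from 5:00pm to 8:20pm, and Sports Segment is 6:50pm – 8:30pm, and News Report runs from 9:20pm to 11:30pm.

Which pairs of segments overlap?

Interview Recap & News Report, Interview Recap & Sports Segment, Interview Recap & Traffic Spot, Sports Segment & Traffic Spot

Check each pair: they overlap iff neither finishes before the other starts.
Sorted by start: Traffic Spot, Sports Segment, Interview Recap, News Report.
Sports Segment starts before Traffic Spot ends → Traffic Spot and Sports Segment overlap.
Interview Recap starts before Traffic Spot ends → Traffic Spot and Interview Recap overlap.
News Report starts after Traffic Spot ends.
Interview Recap starts before Sports Segment ends → Sports Segment and Interview Recap overlap.
News Report starts after Sports Segment ends.
News Report starts before Interview Recap ends → Interview Recap and News Report overlap.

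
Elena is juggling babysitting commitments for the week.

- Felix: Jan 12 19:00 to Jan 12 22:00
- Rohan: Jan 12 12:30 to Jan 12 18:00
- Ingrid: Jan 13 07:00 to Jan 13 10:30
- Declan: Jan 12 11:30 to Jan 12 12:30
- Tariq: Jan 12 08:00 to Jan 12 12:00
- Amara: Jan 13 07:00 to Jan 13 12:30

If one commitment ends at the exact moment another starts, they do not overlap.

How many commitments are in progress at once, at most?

Sort all start/end points and keep a running count:
Jan 12 08:00 start Tariq → 1
Jan 12 11:30 start Declan → 2
Jan 12 12:00 end Tariq → 1
Jan 12 12:30 end Declan → 0
Jan 12 12:30 start Rohan → 1
Jan 12 18:00 end Rohan → 0
Jan 12 19:00 start Felix → 1
Jan 12 22:00 end Felix → 0
Jan 13 07:00 start Amara → 1
Jan 13 07:00 start Ingrid → 2
Jan 13 10:30 end Ingrid → 1
Jan 13 12:30 end Amara → 0
Peak is 2, at Jan 12 11:30 (Declan, Tariq).

2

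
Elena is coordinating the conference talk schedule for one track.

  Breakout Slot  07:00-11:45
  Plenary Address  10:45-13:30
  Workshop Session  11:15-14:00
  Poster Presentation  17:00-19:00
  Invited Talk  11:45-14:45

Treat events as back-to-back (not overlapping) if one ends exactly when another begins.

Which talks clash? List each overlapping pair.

Sorted by start: Breakout Slot, Plenary Address, Workshop Session, Invited Talk, Poster Presentation.
Plenary Address starts before Breakout Slot ends → Breakout Slot and Plenary Address overlap.
Workshop Session starts before Breakout Slot ends → Breakout Slot and Workshop Session overlap.
Invited Talk starts exactly when Breakout Slot ends (back-to-back, no overlap), so nothing later overlaps Breakout Slot either.
Workshop Session starts before Plenary Address ends → Plenary Address and Workshop Session overlap.
Invited Talk starts before Plenary Address ends → Plenary Address and Invited Talk overlap.
Poster Presentation starts after Plenary Address ends.
Invited Talk starts before Workshop Session ends → Workshop Session and Invited Talk overlap.
Poster Presentation starts after Workshop Session ends.
Poster Presentation starts after Invited Talk ends.

Breakout Slot & Plenary Address, Breakout Slot & Workshop Session, Invited Talk & Plenary Address, Invited Talk & Workshop Session, Plenary Address & Workshop Session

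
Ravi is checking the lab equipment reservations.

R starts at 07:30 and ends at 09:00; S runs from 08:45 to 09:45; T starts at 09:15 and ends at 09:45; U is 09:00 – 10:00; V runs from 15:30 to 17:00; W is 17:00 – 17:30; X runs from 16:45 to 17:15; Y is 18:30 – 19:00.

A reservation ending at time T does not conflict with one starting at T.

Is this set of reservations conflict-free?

No

Sorted by start: R, S, U, T, V, X, W, Y.
S starts before R ends → R and S overlap.
That's a conflict, so the schedule is not conflict-free.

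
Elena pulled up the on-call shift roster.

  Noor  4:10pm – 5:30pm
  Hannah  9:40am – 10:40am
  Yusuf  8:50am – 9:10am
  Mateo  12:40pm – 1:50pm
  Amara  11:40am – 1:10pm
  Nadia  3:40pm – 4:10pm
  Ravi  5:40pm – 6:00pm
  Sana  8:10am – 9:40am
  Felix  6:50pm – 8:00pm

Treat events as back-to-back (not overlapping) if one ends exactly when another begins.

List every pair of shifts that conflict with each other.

Amara & Mateo, Sana & Yusuf

Sorted by start: Sana, Yusuf, Hannah, Amara, Mateo, Nadia, Noor, Ravi, Felix.
Yusuf starts before Sana ends → Sana and Yusuf overlap.
Hannah starts exactly when Sana ends (back-to-back, no overlap), so nothing later overlaps Sana either.
Hannah starts after Yusuf ends, so nothing later overlaps Yusuf either.
Amara starts after Hannah ends, so nothing later overlaps Hannah either.
Mateo starts before Amara ends → Amara and Mateo overlap.
Nadia starts after Amara ends, so nothing later overlaps Amara either.
Nadia starts after Mateo ends, so nothing later overlaps Mateo either.
Noor starts exactly when Nadia ends (back-to-back, no overlap), so nothing later overlaps Nadia either.
Ravi starts after Noor ends, so nothing later overlaps Noor either.
Felix starts after Ravi ends.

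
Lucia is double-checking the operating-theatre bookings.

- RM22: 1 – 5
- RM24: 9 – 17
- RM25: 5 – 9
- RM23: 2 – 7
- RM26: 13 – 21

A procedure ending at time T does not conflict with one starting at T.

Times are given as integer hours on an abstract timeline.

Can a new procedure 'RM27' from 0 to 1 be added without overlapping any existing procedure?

RM22: starts 1 at or after RM27 ends 1 → clear.
RM23: starts 2 at or after RM27 ends 1 → clear.
RM25: starts 5 at or after RM27 ends 1 → clear.
RM24: starts 9 at or after RM27 ends 1 → clear.
RM26: starts 13 at or after RM27 ends 1 → clear.

Yes — the slot is free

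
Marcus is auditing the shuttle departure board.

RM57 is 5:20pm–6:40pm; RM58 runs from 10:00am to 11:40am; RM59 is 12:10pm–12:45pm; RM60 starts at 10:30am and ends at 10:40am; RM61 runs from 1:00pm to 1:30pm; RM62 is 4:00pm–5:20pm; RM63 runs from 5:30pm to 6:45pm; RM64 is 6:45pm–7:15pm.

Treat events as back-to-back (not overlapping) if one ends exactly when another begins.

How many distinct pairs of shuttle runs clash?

2

Check each pair: they overlap iff neither finishes before the other starts.
Sorted by start: RM58, RM60, RM59, RM61, RM62, RM57, RM63, RM64.
RM60 starts before RM58 ends → RM58 and RM60 overlap.
RM59 starts after RM58 ends — done with RM58.
RM59 starts after RM60 ends — done with RM60.
RM61 starts after RM59 ends — done with RM59.
RM62 starts after RM61 ends — done with RM61.
RM57 starts exactly when RM62 ends (back-to-back, no overlap) — done with RM62.
RM63 starts before RM57 ends → RM57 and RM63 overlap.
RM64 starts after RM57 ends.
RM64 starts exactly when RM63 ends (back-to-back, no overlap).
Overlapping pairs: RM57 & RM63, RM58 & RM60 — 2 in total.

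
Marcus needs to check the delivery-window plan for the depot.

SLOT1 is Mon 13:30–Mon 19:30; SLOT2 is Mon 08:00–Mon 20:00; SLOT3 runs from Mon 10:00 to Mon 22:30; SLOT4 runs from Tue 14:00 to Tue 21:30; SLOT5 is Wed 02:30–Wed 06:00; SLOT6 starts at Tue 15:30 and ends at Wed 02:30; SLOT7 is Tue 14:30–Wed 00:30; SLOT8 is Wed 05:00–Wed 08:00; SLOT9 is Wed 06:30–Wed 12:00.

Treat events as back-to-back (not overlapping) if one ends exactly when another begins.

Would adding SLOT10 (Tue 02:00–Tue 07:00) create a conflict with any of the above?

No — it doesn't clash with anything

SLOT2: ends Mon 20:00 at or before SLOT10 starts Tue 02:00 → clear.
SLOT3: ends Mon 22:30 at or before SLOT10 starts Tue 02:00 → clear.
SLOT1: ends Mon 19:30 at or before SLOT10 starts Tue 02:00 → clear.
SLOT4: starts Tue 14:00 at or after SLOT10 ends Tue 07:00 → clear.
SLOT7: starts Tue 14:30 at or after SLOT10 ends Tue 07:00 → clear.
SLOT6: starts Tue 15:30 at or after SLOT10 ends Tue 07:00 → clear.
SLOT5: starts Wed 02:30 at or after SLOT10 ends Tue 07:00 → clear.
SLOT8: starts Wed 05:00 at or after SLOT10 ends Tue 07:00 → clear.
SLOT9: starts Wed 06:30 at or after SLOT10 ends Tue 07:00 → clear.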